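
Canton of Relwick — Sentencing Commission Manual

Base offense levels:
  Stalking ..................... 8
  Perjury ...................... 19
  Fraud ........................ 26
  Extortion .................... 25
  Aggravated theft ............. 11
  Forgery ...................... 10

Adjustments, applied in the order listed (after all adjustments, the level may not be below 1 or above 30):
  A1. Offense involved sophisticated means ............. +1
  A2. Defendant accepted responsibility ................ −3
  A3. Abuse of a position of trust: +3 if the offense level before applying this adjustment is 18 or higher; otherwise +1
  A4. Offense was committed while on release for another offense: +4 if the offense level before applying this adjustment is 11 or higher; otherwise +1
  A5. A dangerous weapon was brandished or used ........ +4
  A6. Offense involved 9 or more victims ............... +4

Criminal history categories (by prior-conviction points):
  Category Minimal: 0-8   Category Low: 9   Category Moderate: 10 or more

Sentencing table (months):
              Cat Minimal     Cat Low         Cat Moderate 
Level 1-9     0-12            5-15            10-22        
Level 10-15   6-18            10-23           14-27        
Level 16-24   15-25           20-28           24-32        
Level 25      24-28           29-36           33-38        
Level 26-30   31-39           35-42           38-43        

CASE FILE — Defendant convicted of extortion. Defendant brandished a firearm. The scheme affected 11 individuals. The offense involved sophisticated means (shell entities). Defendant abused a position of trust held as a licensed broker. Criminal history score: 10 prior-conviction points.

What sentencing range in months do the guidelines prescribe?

38-43 months

Base offense level for extortion: 25.
A1 applies: 25 + 1 = 26.
A2 does not apply.
A3 applies (level before this adjustment is 26 ≥ 18, so +3): 26 + 3 = 29.
A5 applies: 29 + 4 = 33.
A6 applies: 33 + 4 = 37.
Level 37 exceeds the maximum of 30; capped at 30.
Final offense level: 30.
Criminal history: 10 prior points → Category Moderate (10+).
Level 30 falls in the 26-30 band.
Grid: Level 26-30 × Category Moderate = 38-43 months.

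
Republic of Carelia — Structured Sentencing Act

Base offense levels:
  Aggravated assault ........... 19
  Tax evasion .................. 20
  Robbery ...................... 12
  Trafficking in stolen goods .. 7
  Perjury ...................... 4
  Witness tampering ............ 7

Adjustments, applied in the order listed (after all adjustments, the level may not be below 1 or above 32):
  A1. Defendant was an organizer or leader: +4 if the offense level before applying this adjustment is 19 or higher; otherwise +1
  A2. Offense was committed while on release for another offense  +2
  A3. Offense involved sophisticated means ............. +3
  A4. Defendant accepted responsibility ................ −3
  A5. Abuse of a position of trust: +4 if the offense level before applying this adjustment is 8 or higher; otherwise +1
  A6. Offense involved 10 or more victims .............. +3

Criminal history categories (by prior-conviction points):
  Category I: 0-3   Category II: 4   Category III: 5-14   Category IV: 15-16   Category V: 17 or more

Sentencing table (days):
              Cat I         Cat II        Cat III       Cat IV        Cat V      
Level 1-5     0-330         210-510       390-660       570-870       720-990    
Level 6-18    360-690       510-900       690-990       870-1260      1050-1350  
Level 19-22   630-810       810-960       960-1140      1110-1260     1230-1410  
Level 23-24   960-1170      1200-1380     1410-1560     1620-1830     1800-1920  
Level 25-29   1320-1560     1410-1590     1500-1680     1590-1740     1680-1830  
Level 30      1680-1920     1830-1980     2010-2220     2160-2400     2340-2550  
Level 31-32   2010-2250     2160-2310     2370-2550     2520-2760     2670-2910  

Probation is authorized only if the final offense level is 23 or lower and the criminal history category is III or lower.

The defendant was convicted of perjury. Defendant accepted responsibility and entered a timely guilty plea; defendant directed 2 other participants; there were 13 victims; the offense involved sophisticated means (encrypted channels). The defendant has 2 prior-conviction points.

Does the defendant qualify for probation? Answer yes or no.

Yes

Base offense level for perjury: 4.
A1 applies (level before this adjustment is 4 < 19, so +1): 4 + 1 = 5.
A2 does not apply.
A3 applies: 5 + 3 = 8.
A4 applies: 8 − 3 = 5.
A5 does not apply.
A6 applies: 5 + 3 = 8.
Final offense level: 8.
Criminal history: 2 prior points → Category I (0-3).
Level 8 falls in the 6-18 band.
Grid: Level 6-18 × Category I = 360-690 days.
Probation check: level 8 ≤ 23 and category I ≤ III → eligible.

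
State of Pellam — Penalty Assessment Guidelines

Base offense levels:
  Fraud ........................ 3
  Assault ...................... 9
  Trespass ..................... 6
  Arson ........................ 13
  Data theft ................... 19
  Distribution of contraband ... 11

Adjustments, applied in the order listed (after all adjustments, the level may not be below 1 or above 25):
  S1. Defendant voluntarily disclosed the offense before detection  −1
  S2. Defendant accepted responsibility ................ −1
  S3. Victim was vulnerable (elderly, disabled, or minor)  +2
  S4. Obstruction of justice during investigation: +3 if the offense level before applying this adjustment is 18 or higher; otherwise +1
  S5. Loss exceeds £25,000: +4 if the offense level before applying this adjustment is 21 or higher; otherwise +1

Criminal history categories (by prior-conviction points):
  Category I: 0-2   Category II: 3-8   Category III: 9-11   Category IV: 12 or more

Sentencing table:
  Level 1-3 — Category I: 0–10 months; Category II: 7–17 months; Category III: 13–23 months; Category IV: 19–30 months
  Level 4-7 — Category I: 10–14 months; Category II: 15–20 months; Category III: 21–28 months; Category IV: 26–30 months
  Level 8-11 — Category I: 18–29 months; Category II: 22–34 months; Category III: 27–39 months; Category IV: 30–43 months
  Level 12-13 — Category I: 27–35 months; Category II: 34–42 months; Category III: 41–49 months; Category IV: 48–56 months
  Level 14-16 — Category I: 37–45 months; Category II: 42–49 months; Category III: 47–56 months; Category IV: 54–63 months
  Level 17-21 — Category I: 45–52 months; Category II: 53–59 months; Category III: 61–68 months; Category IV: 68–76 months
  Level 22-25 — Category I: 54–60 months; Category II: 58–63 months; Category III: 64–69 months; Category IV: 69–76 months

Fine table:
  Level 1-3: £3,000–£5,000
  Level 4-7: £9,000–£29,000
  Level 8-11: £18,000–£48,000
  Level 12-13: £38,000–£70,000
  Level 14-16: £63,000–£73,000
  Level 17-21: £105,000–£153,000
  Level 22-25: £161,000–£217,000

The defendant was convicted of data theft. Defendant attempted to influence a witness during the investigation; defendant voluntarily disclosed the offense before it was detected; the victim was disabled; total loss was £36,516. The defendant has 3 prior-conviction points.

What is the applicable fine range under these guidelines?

£161,000–£217,000

Base offense level for data theft: 19.
S1 applies: 19 − 1 = 18.
S2 does not apply.
S3 applies: 18 + 2 = 20.
S4 applies (level before this adjustment is 20 ≥ 18, so +3): 20 + 3 = 23.
S5 applies (level before this adjustment is 23 ≥ 21, so +4): 23 + 4 = 27.
Level 27 exceeds the maximum of 25; capped at 25.
Final offense level: 25.
Level 25 falls in the 22-25 band.
Fine table: Level 22-25 → £161,000–£217,000.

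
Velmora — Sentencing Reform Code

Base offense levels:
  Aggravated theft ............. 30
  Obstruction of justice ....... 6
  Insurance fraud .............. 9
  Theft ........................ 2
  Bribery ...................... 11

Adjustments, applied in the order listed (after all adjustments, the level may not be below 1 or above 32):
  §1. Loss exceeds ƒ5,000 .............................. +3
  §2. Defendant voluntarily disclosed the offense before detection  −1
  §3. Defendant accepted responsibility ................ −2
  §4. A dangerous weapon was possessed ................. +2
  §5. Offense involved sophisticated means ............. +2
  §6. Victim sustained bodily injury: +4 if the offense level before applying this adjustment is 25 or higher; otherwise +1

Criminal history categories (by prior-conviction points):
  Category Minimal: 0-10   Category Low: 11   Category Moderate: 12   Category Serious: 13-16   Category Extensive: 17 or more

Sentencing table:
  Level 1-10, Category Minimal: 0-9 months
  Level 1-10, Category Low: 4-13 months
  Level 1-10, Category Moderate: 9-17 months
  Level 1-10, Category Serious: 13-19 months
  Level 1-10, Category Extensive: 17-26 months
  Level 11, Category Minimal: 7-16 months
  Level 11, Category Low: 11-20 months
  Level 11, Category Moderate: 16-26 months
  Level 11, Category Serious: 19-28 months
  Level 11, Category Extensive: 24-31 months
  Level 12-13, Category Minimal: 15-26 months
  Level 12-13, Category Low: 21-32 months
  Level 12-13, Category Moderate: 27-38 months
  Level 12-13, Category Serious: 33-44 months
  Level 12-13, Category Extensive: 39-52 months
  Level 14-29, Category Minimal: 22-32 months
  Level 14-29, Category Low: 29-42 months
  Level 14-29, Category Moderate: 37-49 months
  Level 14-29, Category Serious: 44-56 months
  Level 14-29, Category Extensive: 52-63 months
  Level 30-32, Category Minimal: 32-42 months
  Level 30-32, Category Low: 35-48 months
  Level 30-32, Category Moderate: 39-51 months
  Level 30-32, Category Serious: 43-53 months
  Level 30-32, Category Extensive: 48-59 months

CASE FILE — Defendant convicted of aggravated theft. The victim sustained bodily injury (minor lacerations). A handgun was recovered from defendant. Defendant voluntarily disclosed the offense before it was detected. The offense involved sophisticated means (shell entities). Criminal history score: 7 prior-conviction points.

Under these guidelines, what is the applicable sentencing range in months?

Base offense level for aggravated theft: 30.
§2 applies: 30 − 1 = 29.
§4 applies: 29 + 2 = 31.
§5 applies: 31 + 2 = 33.
§6 applies (level before this adjustment is 33 ≥ 25, so +4): 33 + 4 = 37.
Level 37 exceeds the maximum of 32; capped at 32.
Final offense level: 32.
Criminal history: 7 prior points → Category Minimal (0-10).
Level 32 falls in the 30-32 band.
Grid: Level 30-32 × Category Minimal = 32-42 months.

32-42 months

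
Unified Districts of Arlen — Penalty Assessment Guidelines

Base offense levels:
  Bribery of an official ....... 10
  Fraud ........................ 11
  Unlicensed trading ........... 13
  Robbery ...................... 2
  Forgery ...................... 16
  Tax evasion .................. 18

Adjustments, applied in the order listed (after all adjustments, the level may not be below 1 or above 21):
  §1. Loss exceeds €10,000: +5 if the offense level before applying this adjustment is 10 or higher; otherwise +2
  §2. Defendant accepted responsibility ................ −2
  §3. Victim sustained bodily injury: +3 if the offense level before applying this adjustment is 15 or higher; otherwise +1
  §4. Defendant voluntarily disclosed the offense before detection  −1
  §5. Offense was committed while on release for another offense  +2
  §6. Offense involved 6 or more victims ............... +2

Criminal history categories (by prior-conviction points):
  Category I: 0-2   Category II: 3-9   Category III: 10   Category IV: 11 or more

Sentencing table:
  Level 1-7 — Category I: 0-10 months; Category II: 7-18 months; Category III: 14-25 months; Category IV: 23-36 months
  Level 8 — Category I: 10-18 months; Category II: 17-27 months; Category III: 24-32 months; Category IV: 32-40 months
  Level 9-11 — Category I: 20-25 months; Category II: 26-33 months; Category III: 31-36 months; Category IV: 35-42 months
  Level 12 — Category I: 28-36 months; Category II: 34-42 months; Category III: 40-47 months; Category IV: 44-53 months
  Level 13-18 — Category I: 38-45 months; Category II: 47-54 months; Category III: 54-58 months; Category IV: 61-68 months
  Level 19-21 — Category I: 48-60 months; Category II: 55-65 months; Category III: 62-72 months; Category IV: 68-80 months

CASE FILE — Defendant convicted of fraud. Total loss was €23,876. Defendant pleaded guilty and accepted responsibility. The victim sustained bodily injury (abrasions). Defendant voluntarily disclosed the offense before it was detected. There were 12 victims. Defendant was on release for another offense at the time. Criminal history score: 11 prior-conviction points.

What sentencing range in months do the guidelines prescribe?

Base offense level for fraud: 11.
§1 applies (level before this adjustment is 11 ≥ 10, so +5): 11 + 5 = 16.
§2 applies: 16 − 2 = 14.
§3 applies (level before this adjustment is 14 < 15, so +1): 14 + 1 = 15.
§4 applies: 15 − 1 = 14.
§5 applies: 14 + 2 = 16.
§6 applies: 16 + 2 = 18.
Final offense level: 18.
Criminal history: 11 prior points → Category IV (11+).
Level 18 falls in the 13-18 band.
Grid: Level 13-18 × Category IV = 61-68 months.

61-68 months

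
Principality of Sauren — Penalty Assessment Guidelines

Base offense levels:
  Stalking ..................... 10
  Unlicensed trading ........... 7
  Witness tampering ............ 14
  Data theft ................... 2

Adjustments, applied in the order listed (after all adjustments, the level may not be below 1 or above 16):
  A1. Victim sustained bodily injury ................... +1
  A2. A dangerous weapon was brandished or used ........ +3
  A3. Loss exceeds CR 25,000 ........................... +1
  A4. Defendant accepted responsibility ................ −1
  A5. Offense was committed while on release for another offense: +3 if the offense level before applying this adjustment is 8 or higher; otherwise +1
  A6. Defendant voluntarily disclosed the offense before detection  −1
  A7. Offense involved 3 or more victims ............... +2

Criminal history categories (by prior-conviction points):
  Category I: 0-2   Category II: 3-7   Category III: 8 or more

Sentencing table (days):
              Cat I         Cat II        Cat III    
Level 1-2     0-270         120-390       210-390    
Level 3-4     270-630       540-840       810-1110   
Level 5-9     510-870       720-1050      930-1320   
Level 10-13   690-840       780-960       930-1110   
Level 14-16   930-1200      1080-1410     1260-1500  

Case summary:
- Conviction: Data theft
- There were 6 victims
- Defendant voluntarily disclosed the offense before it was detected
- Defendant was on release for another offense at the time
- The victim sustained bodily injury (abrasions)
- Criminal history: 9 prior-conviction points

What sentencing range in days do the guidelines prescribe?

930-1320 days

Base offense level for data theft: 2.
A1 applies: 2 + 1 = 3.
A3 does not apply.
A5 applies (level before this adjustment is 3 < 8, so +1): 3 + 1 = 4.
A6 applies: 4 − 1 = 3.
A7 applies: 3 + 2 = 5.
Final offense level: 5.
Criminal history: 9 prior points → Category III (8+).
Level 5 falls in the 5-9 band.
Grid: Level 5-9 × Category III = 930-1320 days.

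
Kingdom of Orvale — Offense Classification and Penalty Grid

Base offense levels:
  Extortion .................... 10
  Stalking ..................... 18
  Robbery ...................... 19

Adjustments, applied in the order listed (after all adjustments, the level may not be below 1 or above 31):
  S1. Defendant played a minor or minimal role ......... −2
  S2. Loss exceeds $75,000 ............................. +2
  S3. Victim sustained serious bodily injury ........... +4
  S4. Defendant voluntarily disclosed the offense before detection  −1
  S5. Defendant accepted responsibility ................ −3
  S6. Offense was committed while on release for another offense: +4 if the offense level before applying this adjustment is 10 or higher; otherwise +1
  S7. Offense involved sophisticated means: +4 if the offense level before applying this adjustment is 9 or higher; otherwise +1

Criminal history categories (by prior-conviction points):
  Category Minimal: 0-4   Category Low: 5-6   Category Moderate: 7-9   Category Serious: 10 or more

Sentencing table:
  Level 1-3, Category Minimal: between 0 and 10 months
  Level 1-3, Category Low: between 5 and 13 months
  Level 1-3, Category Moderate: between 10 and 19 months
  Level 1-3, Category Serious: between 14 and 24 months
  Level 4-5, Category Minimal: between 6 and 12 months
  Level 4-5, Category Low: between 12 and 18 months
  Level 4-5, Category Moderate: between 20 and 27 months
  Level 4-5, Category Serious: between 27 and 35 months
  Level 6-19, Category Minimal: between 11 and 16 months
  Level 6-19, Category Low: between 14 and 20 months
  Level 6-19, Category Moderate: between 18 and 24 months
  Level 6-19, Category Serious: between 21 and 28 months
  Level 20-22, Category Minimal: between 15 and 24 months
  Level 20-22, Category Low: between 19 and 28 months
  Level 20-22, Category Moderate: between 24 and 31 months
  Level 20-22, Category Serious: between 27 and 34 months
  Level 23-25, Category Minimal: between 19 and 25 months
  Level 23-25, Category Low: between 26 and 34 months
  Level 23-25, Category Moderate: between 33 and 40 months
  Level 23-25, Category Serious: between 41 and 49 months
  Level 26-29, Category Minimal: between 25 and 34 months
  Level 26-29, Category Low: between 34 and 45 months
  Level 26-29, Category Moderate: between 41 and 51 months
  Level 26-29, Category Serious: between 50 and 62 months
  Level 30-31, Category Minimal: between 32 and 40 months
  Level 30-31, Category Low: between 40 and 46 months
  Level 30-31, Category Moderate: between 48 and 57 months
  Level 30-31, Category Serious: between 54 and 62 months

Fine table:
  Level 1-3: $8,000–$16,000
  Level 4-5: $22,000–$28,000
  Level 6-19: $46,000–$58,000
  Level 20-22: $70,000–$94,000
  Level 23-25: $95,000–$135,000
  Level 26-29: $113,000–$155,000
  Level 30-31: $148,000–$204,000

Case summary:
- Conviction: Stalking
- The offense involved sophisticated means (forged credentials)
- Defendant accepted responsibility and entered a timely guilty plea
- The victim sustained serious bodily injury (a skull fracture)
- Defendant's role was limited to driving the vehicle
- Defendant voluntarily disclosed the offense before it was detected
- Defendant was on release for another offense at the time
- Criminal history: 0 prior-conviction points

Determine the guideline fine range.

Base offense level for stalking: 18.
S1 applies: 18 − 2 = 16.
S2 does not apply.
S3 applies: 16 + 4 = 20.
S4 applies: 20 − 1 = 19.
S5 applies: 19 − 3 = 16.
S6 applies (level before this adjustment is 16 ≥ 10, so +4): 16 + 4 = 20.
S7 applies (level before this adjustment is 20 ≥ 9, so +4): 20 + 4 = 24.
Final offense level: 24.
Level 24 falls in the 23-25 band.
Fine table: Level 23-25 → $95,000–$135,000.

$95,000–$135,000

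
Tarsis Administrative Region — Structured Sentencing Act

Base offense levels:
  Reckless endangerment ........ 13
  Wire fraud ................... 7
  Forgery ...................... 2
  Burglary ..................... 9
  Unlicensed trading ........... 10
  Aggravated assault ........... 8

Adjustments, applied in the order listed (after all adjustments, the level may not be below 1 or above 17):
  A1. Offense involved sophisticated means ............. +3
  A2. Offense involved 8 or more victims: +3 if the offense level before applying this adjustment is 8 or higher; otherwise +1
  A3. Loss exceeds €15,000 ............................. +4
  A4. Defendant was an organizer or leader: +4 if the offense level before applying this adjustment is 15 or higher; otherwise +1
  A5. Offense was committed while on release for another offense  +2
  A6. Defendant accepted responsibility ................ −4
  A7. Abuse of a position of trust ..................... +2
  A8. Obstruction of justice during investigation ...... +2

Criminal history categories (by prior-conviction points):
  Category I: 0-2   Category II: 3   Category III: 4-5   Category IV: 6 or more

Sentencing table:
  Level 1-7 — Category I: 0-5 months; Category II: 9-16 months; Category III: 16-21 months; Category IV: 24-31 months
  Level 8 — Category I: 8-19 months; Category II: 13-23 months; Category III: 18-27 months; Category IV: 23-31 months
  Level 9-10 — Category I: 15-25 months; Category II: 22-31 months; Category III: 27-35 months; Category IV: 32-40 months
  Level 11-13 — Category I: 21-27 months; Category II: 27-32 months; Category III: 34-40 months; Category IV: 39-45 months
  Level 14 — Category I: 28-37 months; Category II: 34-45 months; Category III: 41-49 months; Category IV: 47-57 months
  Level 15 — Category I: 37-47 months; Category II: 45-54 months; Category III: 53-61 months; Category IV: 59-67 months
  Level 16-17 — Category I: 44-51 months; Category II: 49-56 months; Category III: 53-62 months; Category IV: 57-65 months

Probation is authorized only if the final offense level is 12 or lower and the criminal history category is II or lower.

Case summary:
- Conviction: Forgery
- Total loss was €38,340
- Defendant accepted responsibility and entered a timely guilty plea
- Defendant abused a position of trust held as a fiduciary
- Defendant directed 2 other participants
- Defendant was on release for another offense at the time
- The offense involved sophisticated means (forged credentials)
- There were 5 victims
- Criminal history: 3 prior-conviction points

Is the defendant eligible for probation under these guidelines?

Base offense level for forgery: 2.
A1 applies: 2 + 3 = 5.
A2 does not apply.
A3 applies: 5 + 4 = 9.
A4 applies (level before this adjustment is 9 < 15, so +1): 9 + 1 = 10.
A5 applies: 10 + 2 = 12.
A6 applies: 12 − 4 = 8.
A7 applies: 8 + 2 = 10.
Final offense level: 10.
Criminal history: 3 prior points → Category II (3).
Level 10 falls in the 9-10 band.
Grid: Level 9-10 × Category II = 22-31 months.
Probation check: level 10 ≤ 12 and category II ≤ II → eligible.

Yes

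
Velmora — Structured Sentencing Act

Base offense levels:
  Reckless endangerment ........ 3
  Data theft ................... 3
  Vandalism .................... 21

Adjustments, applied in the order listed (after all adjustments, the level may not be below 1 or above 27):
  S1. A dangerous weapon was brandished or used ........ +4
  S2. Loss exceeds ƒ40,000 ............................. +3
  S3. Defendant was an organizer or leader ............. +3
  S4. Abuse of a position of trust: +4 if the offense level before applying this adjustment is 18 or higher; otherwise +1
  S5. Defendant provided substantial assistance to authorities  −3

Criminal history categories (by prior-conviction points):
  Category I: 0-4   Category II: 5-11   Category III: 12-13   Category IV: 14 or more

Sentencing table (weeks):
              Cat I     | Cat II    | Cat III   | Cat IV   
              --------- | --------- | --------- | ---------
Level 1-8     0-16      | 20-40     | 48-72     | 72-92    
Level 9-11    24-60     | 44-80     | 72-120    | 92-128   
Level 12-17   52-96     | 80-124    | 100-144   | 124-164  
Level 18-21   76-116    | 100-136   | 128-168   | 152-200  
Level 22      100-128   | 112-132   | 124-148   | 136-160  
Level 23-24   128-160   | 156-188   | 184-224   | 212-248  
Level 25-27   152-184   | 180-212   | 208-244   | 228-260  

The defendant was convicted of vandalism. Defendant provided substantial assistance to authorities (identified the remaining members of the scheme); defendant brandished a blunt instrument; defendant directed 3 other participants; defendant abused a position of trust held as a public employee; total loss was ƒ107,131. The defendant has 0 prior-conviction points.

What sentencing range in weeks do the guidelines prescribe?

Base offense level for vandalism: 21.
S1 applies: 21 + 4 = 25.
S2 applies: 25 + 3 = 28.
S3 applies: 28 + 3 = 31.
S4 applies (level before this adjustment is 31 ≥ 18, so +4): 31 + 4 = 35.
S5 applies: 35 − 3 = 32.
Level 32 exceeds the maximum of 27; capped at 27.
Final offense level: 27.
Criminal history: 0 prior points → Category I (0-4).
Level 27 falls in the 25-27 band.
Grid: Level 25-27 × Category I = 152-184 weeks.

152-184 weeks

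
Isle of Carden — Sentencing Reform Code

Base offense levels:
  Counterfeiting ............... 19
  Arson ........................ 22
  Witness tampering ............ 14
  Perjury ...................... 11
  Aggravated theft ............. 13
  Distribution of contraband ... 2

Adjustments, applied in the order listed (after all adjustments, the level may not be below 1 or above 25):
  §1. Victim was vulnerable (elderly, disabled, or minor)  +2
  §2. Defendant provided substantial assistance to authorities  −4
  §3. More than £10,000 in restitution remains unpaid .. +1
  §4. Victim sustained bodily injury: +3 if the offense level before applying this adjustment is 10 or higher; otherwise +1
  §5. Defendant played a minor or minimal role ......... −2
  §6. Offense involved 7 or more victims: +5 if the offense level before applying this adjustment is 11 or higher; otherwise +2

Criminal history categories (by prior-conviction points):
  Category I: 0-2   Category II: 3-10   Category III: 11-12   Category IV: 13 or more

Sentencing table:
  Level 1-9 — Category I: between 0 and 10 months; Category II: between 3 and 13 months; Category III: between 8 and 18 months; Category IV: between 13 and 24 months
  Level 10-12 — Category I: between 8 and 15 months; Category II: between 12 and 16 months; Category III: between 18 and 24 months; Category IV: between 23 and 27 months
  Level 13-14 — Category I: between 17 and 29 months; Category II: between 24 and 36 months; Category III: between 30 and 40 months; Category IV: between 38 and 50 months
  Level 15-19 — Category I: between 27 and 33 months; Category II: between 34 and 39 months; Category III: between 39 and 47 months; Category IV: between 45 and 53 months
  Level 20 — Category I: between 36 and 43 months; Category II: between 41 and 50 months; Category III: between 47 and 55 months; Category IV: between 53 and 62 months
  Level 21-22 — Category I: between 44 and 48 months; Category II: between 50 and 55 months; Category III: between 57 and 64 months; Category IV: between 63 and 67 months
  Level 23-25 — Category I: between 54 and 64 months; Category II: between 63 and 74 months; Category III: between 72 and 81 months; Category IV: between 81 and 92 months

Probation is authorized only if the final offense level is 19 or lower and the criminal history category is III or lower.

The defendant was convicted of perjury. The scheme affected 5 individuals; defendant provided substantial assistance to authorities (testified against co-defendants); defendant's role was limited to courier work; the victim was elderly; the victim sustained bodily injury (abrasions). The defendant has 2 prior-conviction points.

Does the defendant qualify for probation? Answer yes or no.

Base offense level for perjury: 11.
§1 applies: 11 + 2 = 13.
§2 applies: 13 − 4 = 9.
§3 does not apply.
§4 applies (level before this adjustment is 9 < 10, so +1): 9 + 1 = 10.
§5 applies: 10 − 2 = 8.
Final offense level: 8.
Criminal history: 2 prior points → Category I (0-2).
Level 8 falls in the 1-9 band.
Grid: Level 1-9 × Category I = 0-10 months.
Probation check: level 8 ≤ 19 and category I ≤ III → eligible.

Yes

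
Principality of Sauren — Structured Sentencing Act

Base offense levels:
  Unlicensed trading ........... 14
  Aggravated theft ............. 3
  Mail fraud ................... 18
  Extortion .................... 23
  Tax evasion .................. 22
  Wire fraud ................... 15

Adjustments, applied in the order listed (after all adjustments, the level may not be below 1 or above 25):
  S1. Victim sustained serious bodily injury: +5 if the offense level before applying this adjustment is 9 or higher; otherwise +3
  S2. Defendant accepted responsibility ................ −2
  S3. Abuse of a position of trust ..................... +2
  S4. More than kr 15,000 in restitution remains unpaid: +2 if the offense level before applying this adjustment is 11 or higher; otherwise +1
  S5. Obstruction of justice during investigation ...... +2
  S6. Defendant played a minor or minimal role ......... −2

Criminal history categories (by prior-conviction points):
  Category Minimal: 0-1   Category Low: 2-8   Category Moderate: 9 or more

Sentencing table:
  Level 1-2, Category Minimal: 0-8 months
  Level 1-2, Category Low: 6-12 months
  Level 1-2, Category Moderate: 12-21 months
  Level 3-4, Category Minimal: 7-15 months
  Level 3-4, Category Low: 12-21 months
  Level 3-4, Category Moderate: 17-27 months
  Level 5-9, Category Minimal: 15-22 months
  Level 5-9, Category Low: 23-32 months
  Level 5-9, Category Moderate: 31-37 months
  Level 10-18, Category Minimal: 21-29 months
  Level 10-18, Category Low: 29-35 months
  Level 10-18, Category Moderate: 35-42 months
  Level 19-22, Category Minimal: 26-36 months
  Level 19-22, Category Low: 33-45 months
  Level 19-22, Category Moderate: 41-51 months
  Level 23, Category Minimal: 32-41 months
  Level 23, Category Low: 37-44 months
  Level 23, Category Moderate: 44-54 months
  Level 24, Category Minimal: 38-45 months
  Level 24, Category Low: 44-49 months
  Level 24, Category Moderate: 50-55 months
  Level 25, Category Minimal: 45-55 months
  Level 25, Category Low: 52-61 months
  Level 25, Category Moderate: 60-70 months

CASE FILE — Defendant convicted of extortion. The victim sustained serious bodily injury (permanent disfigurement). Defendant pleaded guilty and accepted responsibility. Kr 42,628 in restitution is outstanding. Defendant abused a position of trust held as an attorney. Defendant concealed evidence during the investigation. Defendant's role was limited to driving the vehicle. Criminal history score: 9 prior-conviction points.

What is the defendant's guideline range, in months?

60-70 months

Base offense level for extortion: 23.
S1 applies (level before this adjustment is 23 ≥ 9, so +5): 23 + 5 = 28.
S2 applies: 28 − 2 = 26.
S3 applies: 26 + 2 = 28.
S4 applies (level before this adjustment is 28 ≥ 11, so +2): 28 + 2 = 30.
S5 applies: 30 + 2 = 32.
S6 applies: 32 − 2 = 30.
Level 30 exceeds the maximum of 25; capped at 25.
Final offense level: 25.
Criminal history: 9 prior points → Category Moderate (9+).
Level 25 falls in the 25 band.
Grid: Level 25 × Category Moderate = 60-70 months.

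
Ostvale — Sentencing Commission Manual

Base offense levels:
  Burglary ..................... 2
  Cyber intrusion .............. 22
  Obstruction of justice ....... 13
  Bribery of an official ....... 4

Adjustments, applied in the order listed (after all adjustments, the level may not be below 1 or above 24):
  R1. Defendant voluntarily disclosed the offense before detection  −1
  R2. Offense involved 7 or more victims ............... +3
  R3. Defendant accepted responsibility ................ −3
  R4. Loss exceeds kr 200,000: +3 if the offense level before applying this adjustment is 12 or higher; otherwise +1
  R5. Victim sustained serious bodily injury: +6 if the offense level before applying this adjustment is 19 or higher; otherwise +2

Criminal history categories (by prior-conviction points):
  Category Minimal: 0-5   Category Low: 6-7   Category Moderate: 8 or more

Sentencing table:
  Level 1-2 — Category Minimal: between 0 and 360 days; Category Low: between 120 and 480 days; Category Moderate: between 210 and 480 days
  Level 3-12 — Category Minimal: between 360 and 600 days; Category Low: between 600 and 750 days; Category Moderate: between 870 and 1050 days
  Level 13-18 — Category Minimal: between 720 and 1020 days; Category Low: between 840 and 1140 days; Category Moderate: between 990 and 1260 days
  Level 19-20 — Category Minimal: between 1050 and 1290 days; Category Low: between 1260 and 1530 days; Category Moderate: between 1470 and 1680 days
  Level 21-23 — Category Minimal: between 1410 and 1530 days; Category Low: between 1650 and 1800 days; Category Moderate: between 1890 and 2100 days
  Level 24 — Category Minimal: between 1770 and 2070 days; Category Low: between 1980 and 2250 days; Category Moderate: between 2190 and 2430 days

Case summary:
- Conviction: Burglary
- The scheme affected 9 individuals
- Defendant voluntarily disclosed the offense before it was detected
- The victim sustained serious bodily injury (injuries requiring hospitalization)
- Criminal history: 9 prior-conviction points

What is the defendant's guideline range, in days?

870-1050 days

Base offense level for burglary: 2.
R1 applies: 2 − 1 = 1.
R2 applies: 1 + 3 = 4.
R3 does not apply.
R4 does not apply.
R5 applies (level before this adjustment is 4 < 19, so +2): 4 + 2 = 6.
Final offense level: 6.
Criminal history: 9 prior points → Category Moderate (8+).
Level 6 falls in the 3-12 band.
Grid: Level 3-12 × Category Moderate = 870-1050 days.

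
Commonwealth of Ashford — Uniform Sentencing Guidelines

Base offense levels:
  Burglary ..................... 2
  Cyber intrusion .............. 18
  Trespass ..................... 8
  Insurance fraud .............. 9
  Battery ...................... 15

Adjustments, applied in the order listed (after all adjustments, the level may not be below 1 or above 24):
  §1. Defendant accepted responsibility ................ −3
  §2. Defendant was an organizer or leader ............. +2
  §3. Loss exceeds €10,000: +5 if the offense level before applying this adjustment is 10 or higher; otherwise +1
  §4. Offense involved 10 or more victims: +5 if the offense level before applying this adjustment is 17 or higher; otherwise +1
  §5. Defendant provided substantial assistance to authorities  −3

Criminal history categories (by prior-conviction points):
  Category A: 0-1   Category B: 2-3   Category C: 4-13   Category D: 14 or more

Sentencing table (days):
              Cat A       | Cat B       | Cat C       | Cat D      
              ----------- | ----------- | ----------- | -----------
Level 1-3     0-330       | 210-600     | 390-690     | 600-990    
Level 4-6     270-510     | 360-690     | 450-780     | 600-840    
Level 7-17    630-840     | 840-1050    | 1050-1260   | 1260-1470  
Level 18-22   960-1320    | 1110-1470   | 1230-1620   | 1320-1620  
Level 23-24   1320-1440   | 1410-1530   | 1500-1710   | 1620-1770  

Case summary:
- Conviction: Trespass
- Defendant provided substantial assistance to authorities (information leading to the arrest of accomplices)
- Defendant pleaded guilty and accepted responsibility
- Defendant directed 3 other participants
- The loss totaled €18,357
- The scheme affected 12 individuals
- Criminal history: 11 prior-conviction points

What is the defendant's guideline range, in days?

450-780 days

Base offense level for trespass: 8.
§1 applies: 8 − 3 = 5.
§2 applies: 5 + 2 = 7.
§3 applies (level before this adjustment is 7 < 10, so +1): 7 + 1 = 8.
§4 applies (level before this adjustment is 8 < 17, so +1): 8 + 1 = 9.
§5 applies: 9 − 3 = 6.
Final offense level: 6.
Criminal history: 11 prior points → Category C (4-13).
Level 6 falls in the 4-6 band.
Grid: Level 4-6 × Category C = 450-780 days.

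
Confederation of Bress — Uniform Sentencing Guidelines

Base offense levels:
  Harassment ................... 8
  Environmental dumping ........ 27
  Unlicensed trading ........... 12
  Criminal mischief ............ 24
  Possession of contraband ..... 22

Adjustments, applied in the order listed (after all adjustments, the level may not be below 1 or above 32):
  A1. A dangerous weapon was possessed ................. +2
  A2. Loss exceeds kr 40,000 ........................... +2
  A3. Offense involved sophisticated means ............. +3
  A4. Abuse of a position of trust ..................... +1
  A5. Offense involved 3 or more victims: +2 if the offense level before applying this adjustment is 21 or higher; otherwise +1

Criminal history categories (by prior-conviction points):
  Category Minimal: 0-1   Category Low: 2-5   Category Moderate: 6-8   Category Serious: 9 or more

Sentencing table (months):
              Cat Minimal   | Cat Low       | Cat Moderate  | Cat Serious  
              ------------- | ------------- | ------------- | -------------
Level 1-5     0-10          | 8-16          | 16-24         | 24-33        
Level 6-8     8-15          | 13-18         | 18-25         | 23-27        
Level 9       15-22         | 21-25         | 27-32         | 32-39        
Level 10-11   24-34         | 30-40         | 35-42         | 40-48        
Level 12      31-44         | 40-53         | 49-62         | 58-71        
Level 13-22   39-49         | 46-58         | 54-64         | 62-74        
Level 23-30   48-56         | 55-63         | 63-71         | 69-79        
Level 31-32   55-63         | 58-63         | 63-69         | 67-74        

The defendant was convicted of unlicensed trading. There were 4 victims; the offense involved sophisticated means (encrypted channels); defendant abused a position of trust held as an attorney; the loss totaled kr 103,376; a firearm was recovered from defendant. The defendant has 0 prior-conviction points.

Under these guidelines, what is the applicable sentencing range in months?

Base offense level for unlicensed trading: 12.
A1 applies: 12 + 2 = 14.
A2 applies: 14 + 2 = 16.
A3 applies: 16 + 3 = 19.
A4 applies: 19 + 1 = 20.
A5 applies (level before this adjustment is 20 < 21, so +1): 20 + 1 = 21.
Final offense level: 21.
Criminal history: 0 prior points → Category Minimal (0-1).
Level 21 falls in the 13-22 band.
Grid: Level 13-22 × Category Minimal = 39-49 months.

39-49 months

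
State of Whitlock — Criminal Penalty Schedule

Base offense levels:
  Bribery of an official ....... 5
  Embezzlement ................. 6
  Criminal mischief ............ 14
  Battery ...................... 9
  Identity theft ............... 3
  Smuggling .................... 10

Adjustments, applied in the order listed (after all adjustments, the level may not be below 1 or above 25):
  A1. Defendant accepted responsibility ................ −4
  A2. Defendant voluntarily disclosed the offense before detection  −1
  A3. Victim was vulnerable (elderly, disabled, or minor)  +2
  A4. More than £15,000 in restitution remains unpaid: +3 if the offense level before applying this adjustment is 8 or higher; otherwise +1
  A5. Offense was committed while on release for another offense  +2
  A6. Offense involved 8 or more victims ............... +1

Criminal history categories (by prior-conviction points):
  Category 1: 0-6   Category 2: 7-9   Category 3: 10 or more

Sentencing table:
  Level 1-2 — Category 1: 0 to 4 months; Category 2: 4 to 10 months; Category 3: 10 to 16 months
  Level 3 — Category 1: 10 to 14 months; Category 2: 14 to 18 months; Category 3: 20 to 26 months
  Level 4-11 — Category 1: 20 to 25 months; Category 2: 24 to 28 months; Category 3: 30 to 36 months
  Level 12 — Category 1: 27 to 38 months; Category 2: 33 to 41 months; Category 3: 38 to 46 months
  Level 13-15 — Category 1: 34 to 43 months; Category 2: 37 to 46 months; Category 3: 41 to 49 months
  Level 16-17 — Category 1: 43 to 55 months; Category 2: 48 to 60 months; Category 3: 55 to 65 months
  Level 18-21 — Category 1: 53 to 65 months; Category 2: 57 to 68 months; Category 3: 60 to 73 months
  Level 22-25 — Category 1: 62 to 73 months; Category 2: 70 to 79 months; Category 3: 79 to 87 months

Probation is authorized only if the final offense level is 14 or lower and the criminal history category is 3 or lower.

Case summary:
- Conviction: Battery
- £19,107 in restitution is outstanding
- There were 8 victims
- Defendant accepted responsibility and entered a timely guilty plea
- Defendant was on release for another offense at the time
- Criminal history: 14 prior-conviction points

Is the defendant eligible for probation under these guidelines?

Base offense level for battery: 9.
A1 applies: 9 − 4 = 5.
A2 does not apply.
A3 does not apply.
A4 applies (level before this adjustment is 5 < 8, so +1): 5 + 1 = 6.
A5 applies: 6 + 2 = 8.
A6 applies: 8 + 1 = 9.
Final offense level: 9.
Criminal history: 14 prior points → Category 3 (10+).
Level 9 falls in the 4-11 band.
Grid: Level 4-11 × Category 3 = 30-36 months.
Probation check: level 9 ≤ 14 and category 3 ≤ 3 → eligible.

Yes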